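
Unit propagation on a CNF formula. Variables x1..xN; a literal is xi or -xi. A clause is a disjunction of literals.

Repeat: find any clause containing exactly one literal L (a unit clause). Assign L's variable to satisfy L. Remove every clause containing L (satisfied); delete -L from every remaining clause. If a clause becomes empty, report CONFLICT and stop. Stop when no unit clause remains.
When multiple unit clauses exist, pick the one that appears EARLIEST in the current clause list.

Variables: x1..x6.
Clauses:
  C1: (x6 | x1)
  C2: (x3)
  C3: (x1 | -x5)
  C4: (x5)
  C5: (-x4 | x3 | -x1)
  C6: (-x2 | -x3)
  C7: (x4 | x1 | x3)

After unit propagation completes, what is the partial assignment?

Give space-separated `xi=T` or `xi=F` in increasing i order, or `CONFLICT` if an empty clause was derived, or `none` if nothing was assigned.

Answer: x1=T x2=F x3=T x5=T

Derivation:
unit clause [3] forces x3=T; simplify:
  drop -3 from [-2, -3] -> [-2]
  satisfied 3 clause(s); 4 remain; assigned so far: [3]
unit clause [5] forces x5=T; simplify:
  drop -5 from [1, -5] -> [1]
  satisfied 1 clause(s); 3 remain; assigned so far: [3, 5]
unit clause [1] forces x1=T; simplify:
  satisfied 2 clause(s); 1 remain; assigned so far: [1, 3, 5]
unit clause [-2] forces x2=F; simplify:
  satisfied 1 clause(s); 0 remain; assigned so far: [1, 2, 3, 5]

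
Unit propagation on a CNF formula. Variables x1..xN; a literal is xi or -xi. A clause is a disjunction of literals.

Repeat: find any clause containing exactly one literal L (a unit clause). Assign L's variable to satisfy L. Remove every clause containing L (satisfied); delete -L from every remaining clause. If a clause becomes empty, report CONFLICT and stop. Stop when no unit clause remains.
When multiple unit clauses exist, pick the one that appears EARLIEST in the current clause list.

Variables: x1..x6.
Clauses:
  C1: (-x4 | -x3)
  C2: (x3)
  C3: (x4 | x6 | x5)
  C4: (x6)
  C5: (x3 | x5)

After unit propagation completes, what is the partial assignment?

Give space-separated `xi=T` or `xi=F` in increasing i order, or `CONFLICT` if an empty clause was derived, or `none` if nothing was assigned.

unit clause [3] forces x3=T; simplify:
  drop -3 from [-4, -3] -> [-4]
  satisfied 2 clause(s); 3 remain; assigned so far: [3]
unit clause [-4] forces x4=F; simplify:
  drop 4 from [4, 6, 5] -> [6, 5]
  satisfied 1 clause(s); 2 remain; assigned so far: [3, 4]
unit clause [6] forces x6=T; simplify:
  satisfied 2 clause(s); 0 remain; assigned so far: [3, 4, 6]

Answer: x3=T x4=F x6=T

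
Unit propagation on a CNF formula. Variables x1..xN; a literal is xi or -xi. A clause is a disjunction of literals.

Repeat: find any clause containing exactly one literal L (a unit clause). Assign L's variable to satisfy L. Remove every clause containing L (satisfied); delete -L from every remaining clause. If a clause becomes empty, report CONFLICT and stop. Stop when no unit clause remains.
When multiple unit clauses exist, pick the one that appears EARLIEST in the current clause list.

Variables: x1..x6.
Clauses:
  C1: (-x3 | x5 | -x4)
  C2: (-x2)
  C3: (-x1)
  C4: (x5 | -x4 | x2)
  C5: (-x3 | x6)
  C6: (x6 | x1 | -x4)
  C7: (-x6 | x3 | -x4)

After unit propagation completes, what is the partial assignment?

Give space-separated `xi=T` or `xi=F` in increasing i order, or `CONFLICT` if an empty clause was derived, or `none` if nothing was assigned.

unit clause [-2] forces x2=F; simplify:
  drop 2 from [5, -4, 2] -> [5, -4]
  satisfied 1 clause(s); 6 remain; assigned so far: [2]
unit clause [-1] forces x1=F; simplify:
  drop 1 from [6, 1, -4] -> [6, -4]
  satisfied 1 clause(s); 5 remain; assigned so far: [1, 2]

Answer: x1=F x2=F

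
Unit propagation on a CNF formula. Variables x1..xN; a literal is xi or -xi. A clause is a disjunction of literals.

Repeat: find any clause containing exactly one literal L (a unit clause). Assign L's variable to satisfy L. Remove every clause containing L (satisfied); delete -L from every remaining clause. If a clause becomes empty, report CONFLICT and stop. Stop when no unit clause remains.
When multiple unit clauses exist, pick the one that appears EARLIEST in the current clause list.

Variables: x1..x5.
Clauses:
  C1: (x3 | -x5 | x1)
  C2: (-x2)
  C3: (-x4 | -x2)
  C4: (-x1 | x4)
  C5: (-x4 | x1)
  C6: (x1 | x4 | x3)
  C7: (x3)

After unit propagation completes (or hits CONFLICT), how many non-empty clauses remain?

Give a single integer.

unit clause [-2] forces x2=F; simplify:
  satisfied 2 clause(s); 5 remain; assigned so far: [2]
unit clause [3] forces x3=T; simplify:
  satisfied 3 clause(s); 2 remain; assigned so far: [2, 3]

Answer: 2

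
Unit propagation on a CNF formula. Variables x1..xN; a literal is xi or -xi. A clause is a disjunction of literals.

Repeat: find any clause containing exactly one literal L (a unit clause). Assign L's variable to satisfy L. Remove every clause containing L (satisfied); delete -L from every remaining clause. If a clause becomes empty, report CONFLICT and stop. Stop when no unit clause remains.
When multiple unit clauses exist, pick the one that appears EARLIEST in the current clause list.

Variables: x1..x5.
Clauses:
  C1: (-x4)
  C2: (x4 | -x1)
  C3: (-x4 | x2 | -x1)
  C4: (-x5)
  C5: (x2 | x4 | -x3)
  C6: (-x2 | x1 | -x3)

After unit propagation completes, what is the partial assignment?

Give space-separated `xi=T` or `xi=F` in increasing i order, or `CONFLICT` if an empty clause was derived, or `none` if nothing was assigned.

unit clause [-4] forces x4=F; simplify:
  drop 4 from [4, -1] -> [-1]
  drop 4 from [2, 4, -3] -> [2, -3]
  satisfied 2 clause(s); 4 remain; assigned so far: [4]
unit clause [-1] forces x1=F; simplify:
  drop 1 from [-2, 1, -3] -> [-2, -3]
  satisfied 1 clause(s); 3 remain; assigned so far: [1, 4]
unit clause [-5] forces x5=F; simplify:
  satisfied 1 clause(s); 2 remain; assigned so far: [1, 4, 5]

Answer: x1=F x4=F x5=F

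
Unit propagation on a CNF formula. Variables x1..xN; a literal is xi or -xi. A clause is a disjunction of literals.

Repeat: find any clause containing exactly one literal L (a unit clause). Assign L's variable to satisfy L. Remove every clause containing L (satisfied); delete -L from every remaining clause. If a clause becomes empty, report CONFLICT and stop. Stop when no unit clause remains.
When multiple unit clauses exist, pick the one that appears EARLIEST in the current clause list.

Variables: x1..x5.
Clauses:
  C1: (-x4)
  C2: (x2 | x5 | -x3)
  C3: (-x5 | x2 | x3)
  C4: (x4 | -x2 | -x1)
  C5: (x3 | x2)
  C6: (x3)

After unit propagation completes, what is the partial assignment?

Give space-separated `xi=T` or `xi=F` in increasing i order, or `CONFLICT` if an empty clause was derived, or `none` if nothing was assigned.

Answer: x3=T x4=F

Derivation:
unit clause [-4] forces x4=F; simplify:
  drop 4 from [4, -2, -1] -> [-2, -1]
  satisfied 1 clause(s); 5 remain; assigned so far: [4]
unit clause [3] forces x3=T; simplify:
  drop -3 from [2, 5, -3] -> [2, 5]
  satisfied 3 clause(s); 2 remain; assigned so far: [3, 4]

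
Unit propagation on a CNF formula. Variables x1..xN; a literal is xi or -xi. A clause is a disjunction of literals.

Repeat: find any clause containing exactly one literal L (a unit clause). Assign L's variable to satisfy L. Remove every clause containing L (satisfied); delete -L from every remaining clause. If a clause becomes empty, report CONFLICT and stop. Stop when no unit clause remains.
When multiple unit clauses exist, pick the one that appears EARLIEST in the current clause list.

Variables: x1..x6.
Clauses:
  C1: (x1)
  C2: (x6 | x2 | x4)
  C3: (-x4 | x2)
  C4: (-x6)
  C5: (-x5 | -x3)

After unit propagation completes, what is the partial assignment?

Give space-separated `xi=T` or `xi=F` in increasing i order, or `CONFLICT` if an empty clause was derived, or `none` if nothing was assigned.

Answer: x1=T x6=F

Derivation:
unit clause [1] forces x1=T; simplify:
  satisfied 1 clause(s); 4 remain; assigned so far: [1]
unit clause [-6] forces x6=F; simplify:
  drop 6 from [6, 2, 4] -> [2, 4]
  satisfied 1 clause(s); 3 remain; assigned so far: [1, 6]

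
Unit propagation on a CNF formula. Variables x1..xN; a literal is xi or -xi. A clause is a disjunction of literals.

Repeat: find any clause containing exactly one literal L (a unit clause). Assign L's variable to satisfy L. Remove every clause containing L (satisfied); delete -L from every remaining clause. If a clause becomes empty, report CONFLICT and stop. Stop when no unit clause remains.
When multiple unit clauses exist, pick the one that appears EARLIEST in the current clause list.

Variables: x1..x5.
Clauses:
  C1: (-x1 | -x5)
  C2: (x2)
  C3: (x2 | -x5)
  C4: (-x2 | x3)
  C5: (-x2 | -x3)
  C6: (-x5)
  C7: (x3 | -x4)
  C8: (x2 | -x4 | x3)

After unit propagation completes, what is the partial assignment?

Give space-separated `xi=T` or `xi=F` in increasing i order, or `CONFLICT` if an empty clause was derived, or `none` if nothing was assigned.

Answer: CONFLICT

Derivation:
unit clause [2] forces x2=T; simplify:
  drop -2 from [-2, 3] -> [3]
  drop -2 from [-2, -3] -> [-3]
  satisfied 3 clause(s); 5 remain; assigned so far: [2]
unit clause [3] forces x3=T; simplify:
  drop -3 from [-3] -> [] (empty!)
  satisfied 2 clause(s); 3 remain; assigned so far: [2, 3]
CONFLICT (empty clause)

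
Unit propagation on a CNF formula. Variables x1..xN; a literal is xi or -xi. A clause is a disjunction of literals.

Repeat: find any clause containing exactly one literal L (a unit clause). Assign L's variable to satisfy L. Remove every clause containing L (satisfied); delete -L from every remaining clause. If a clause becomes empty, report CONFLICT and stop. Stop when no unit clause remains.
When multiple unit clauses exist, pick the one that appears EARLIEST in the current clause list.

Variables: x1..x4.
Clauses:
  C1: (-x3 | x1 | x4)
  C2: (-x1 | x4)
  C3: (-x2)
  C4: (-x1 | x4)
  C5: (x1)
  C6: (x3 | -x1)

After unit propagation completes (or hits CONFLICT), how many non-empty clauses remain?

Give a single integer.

Answer: 0

Derivation:
unit clause [-2] forces x2=F; simplify:
  satisfied 1 clause(s); 5 remain; assigned so far: [2]
unit clause [1] forces x1=T; simplify:
  drop -1 from [-1, 4] -> [4]
  drop -1 from [-1, 4] -> [4]
  drop -1 from [3, -1] -> [3]
  satisfied 2 clause(s); 3 remain; assigned so far: [1, 2]
unit clause [4] forces x4=T; simplify:
  satisfied 2 clause(s); 1 remain; assigned so far: [1, 2, 4]
unit clause [3] forces x3=T; simplify:
  satisfied 1 clause(s); 0 remain; assigned so far: [1, 2, 3, 4]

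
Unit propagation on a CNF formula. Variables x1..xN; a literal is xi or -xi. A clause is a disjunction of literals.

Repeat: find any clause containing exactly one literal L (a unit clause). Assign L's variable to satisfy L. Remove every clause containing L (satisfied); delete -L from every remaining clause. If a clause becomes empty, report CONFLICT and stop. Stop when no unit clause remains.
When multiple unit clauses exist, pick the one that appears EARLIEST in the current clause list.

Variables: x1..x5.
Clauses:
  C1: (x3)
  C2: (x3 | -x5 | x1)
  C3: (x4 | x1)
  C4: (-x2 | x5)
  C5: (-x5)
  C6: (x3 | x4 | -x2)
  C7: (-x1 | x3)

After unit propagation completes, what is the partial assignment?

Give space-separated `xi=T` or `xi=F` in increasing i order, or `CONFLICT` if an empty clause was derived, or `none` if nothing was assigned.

unit clause [3] forces x3=T; simplify:
  satisfied 4 clause(s); 3 remain; assigned so far: [3]
unit clause [-5] forces x5=F; simplify:
  drop 5 from [-2, 5] -> [-2]
  satisfied 1 clause(s); 2 remain; assigned so far: [3, 5]
unit clause [-2] forces x2=F; simplify:
  satisfied 1 clause(s); 1 remain; assigned so far: [2, 3, 5]

Answer: x2=F x3=T x5=F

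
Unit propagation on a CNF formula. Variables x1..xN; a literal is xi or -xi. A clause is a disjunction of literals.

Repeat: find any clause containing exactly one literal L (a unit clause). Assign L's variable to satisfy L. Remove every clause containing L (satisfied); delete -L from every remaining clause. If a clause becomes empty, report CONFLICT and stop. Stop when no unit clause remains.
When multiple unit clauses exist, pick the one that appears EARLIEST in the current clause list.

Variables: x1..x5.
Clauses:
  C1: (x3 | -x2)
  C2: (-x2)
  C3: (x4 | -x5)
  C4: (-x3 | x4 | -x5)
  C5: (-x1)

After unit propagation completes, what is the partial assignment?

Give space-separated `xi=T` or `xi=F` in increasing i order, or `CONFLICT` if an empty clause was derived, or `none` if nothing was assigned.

unit clause [-2] forces x2=F; simplify:
  satisfied 2 clause(s); 3 remain; assigned so far: [2]
unit clause [-1] forces x1=F; simplify:
  satisfied 1 clause(s); 2 remain; assigned so far: [1, 2]

Answer: x1=F x2=F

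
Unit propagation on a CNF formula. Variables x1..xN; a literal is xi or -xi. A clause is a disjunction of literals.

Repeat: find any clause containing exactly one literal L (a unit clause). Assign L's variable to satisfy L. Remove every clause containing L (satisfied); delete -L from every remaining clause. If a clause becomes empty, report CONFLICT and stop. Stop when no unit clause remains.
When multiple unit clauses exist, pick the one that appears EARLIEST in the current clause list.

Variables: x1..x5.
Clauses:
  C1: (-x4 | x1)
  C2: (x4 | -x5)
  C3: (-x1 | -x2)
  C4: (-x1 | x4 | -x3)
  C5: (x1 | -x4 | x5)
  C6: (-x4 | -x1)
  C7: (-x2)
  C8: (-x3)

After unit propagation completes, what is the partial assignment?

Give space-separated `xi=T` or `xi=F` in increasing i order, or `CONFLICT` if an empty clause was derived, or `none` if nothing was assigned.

unit clause [-2] forces x2=F; simplify:
  satisfied 2 clause(s); 6 remain; assigned so far: [2]
unit clause [-3] forces x3=F; simplify:
  satisfied 2 clause(s); 4 remain; assigned so far: [2, 3]

Answer: x2=F x3=F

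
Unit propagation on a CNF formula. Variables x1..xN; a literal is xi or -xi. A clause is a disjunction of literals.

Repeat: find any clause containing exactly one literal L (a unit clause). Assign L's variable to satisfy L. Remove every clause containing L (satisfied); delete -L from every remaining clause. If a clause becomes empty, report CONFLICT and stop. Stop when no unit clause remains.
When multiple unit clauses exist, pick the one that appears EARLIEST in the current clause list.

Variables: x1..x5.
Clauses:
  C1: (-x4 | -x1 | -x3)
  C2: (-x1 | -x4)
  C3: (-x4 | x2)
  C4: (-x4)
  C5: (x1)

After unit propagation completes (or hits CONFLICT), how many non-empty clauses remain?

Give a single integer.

Answer: 0

Derivation:
unit clause [-4] forces x4=F; simplify:
  satisfied 4 clause(s); 1 remain; assigned so far: [4]
unit clause [1] forces x1=T; simplify:
  satisfied 1 clause(s); 0 remain; assigned so far: [1, 4]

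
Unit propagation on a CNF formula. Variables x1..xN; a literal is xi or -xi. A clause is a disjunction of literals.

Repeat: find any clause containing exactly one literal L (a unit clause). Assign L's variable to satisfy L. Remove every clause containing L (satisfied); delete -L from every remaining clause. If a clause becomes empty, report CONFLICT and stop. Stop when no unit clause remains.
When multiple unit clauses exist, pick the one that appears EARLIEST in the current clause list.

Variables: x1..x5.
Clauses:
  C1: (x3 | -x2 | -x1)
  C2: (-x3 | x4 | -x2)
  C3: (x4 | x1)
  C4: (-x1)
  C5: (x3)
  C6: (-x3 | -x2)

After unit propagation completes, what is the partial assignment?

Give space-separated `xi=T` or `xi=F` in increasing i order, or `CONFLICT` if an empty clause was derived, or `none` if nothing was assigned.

unit clause [-1] forces x1=F; simplify:
  drop 1 from [4, 1] -> [4]
  satisfied 2 clause(s); 4 remain; assigned so far: [1]
unit clause [4] forces x4=T; simplify:
  satisfied 2 clause(s); 2 remain; assigned so far: [1, 4]
unit clause [3] forces x3=T; simplify:
  drop -3 from [-3, -2] -> [-2]
  satisfied 1 clause(s); 1 remain; assigned so far: [1, 3, 4]
unit clause [-2] forces x2=F; simplify:
  satisfied 1 clause(s); 0 remain; assigned so far: [1, 2, 3, 4]

Answer: x1=F x2=F x3=T x4=T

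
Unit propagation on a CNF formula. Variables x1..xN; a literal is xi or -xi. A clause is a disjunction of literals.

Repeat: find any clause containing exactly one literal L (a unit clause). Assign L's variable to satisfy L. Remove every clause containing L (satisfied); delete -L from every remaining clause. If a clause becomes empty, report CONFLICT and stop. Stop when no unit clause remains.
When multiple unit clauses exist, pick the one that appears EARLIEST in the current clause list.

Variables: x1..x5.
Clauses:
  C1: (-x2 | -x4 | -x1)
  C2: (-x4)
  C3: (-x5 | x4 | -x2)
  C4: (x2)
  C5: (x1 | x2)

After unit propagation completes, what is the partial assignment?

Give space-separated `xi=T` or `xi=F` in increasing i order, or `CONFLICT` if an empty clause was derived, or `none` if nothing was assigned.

unit clause [-4] forces x4=F; simplify:
  drop 4 from [-5, 4, -2] -> [-5, -2]
  satisfied 2 clause(s); 3 remain; assigned so far: [4]
unit clause [2] forces x2=T; simplify:
  drop -2 from [-5, -2] -> [-5]
  satisfied 2 clause(s); 1 remain; assigned so far: [2, 4]
unit clause [-5] forces x5=F; simplify:
  satisfied 1 clause(s); 0 remain; assigned so far: [2, 4, 5]

Answer: x2=T x4=F x5=F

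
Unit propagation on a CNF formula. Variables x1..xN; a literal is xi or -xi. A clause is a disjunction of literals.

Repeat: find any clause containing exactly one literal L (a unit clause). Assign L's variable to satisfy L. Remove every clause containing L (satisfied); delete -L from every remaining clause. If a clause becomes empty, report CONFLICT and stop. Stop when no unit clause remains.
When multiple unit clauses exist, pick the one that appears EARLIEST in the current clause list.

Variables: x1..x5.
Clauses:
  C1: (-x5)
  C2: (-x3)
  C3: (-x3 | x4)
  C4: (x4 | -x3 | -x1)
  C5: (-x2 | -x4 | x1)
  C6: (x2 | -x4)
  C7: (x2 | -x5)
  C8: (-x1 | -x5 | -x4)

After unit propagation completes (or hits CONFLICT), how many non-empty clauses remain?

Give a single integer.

Answer: 2

Derivation:
unit clause [-5] forces x5=F; simplify:
  satisfied 3 clause(s); 5 remain; assigned so far: [5]
unit clause [-3] forces x3=F; simplify:
  satisfied 3 clause(s); 2 remain; assigned so far: [3, 5]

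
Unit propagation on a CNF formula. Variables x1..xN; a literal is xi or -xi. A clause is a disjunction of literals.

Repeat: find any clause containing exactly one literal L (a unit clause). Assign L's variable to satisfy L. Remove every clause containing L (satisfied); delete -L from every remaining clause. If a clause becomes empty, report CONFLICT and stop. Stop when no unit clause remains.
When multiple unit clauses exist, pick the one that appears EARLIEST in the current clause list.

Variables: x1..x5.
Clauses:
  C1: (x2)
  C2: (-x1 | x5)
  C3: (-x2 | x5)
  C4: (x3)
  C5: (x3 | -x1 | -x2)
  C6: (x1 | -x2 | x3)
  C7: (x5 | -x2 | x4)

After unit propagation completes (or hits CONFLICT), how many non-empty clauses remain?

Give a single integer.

unit clause [2] forces x2=T; simplify:
  drop -2 from [-2, 5] -> [5]
  drop -2 from [3, -1, -2] -> [3, -1]
  drop -2 from [1, -2, 3] -> [1, 3]
  drop -2 from [5, -2, 4] -> [5, 4]
  satisfied 1 clause(s); 6 remain; assigned so far: [2]
unit clause [5] forces x5=T; simplify:
  satisfied 3 clause(s); 3 remain; assigned so far: [2, 5]
unit clause [3] forces x3=T; simplify:
  satisfied 3 clause(s); 0 remain; assigned so far: [2, 3, 5]

Answer: 0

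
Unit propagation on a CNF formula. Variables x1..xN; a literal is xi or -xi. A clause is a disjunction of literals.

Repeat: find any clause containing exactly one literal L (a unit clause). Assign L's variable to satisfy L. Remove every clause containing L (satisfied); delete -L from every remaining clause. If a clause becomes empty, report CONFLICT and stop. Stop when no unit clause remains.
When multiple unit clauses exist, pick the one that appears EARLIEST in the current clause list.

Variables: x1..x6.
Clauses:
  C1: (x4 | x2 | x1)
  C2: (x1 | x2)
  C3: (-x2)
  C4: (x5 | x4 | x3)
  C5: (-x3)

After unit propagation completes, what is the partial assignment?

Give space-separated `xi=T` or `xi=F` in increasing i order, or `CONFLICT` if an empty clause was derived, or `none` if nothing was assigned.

unit clause [-2] forces x2=F; simplify:
  drop 2 from [4, 2, 1] -> [4, 1]
  drop 2 from [1, 2] -> [1]
  satisfied 1 clause(s); 4 remain; assigned so far: [2]
unit clause [1] forces x1=T; simplify:
  satisfied 2 clause(s); 2 remain; assigned so far: [1, 2]
unit clause [-3] forces x3=F; simplify:
  drop 3 from [5, 4, 3] -> [5, 4]
  satisfied 1 clause(s); 1 remain; assigned so far: [1, 2, 3]

Answer: x1=T x2=F x3=F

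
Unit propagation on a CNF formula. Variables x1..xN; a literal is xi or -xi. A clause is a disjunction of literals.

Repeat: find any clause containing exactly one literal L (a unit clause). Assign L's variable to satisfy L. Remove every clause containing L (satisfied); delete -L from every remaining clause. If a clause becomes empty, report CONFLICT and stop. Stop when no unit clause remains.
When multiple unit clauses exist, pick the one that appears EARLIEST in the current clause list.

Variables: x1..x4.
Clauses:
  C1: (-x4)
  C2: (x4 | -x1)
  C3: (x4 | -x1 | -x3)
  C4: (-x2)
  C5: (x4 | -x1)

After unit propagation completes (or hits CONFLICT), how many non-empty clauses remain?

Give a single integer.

Answer: 0

Derivation:
unit clause [-4] forces x4=F; simplify:
  drop 4 from [4, -1] -> [-1]
  drop 4 from [4, -1, -3] -> [-1, -3]
  drop 4 from [4, -1] -> [-1]
  satisfied 1 clause(s); 4 remain; assigned so far: [4]
unit clause [-1] forces x1=F; simplify:
  satisfied 3 clause(s); 1 remain; assigned so far: [1, 4]
unit clause [-2] forces x2=F; simplify:
  satisfied 1 clause(s); 0 remain; assigned so far: [1, 2, 4]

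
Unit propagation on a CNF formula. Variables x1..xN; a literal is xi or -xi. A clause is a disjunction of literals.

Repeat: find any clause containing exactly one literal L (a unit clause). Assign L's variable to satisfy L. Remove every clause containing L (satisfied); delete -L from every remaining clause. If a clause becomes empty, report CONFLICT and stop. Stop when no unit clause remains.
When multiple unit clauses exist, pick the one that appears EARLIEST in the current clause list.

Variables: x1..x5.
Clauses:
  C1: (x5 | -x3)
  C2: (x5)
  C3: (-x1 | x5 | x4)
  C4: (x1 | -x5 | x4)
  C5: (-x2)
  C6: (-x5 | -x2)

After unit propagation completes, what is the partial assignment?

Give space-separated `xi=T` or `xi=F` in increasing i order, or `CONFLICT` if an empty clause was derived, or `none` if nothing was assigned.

unit clause [5] forces x5=T; simplify:
  drop -5 from [1, -5, 4] -> [1, 4]
  drop -5 from [-5, -2] -> [-2]
  satisfied 3 clause(s); 3 remain; assigned so far: [5]
unit clause [-2] forces x2=F; simplify:
  satisfied 2 clause(s); 1 remain; assigned so far: [2, 5]

Answer: x2=F x5=T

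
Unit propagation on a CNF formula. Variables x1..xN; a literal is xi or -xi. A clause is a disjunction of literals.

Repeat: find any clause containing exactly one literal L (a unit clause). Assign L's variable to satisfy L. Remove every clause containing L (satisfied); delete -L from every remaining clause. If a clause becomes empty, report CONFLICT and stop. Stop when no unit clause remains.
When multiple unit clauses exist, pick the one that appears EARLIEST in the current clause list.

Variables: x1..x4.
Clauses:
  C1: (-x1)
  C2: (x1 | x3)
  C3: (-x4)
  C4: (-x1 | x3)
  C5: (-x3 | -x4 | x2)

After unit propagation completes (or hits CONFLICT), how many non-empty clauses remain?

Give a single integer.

Answer: 0

Derivation:
unit clause [-1] forces x1=F; simplify:
  drop 1 from [1, 3] -> [3]
  satisfied 2 clause(s); 3 remain; assigned so far: [1]
unit clause [3] forces x3=T; simplify:
  drop -3 from [-3, -4, 2] -> [-4, 2]
  satisfied 1 clause(s); 2 remain; assigned so far: [1, 3]
unit clause [-4] forces x4=F; simplify:
  satisfied 2 clause(s); 0 remain; assigned so far: [1, 3, 4]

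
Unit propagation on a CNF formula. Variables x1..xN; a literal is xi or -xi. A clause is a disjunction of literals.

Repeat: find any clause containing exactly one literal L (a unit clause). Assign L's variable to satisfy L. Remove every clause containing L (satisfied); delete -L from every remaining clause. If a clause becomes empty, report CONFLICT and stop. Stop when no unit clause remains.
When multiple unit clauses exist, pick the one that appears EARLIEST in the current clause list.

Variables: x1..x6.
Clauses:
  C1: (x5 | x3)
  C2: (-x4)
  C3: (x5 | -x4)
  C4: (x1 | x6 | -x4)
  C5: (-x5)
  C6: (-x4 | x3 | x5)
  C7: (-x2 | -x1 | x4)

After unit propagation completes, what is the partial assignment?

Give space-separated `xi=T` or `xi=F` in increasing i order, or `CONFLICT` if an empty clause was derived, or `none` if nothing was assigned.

unit clause [-4] forces x4=F; simplify:
  drop 4 from [-2, -1, 4] -> [-2, -1]
  satisfied 4 clause(s); 3 remain; assigned so far: [4]
unit clause [-5] forces x5=F; simplify:
  drop 5 from [5, 3] -> [3]
  satisfied 1 clause(s); 2 remain; assigned so far: [4, 5]
unit clause [3] forces x3=T; simplify:
  satisfied 1 clause(s); 1 remain; assigned so far: [3, 4, 5]

Answer: x3=T x4=F x5=F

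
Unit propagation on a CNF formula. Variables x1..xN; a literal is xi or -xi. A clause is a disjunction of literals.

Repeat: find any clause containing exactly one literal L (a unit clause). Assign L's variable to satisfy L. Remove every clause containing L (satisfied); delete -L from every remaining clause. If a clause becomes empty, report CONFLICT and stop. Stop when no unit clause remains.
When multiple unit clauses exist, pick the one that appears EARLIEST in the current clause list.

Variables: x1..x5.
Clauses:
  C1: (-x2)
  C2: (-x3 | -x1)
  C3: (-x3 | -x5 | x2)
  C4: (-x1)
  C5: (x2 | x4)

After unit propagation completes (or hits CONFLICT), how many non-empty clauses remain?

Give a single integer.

unit clause [-2] forces x2=F; simplify:
  drop 2 from [-3, -5, 2] -> [-3, -5]
  drop 2 from [2, 4] -> [4]
  satisfied 1 clause(s); 4 remain; assigned so far: [2]
unit clause [-1] forces x1=F; simplify:
  satisfied 2 clause(s); 2 remain; assigned so far: [1, 2]
unit clause [4] forces x4=T; simplify:
  satisfied 1 clause(s); 1 remain; assigned so far: [1, 2, 4]

Answer: 1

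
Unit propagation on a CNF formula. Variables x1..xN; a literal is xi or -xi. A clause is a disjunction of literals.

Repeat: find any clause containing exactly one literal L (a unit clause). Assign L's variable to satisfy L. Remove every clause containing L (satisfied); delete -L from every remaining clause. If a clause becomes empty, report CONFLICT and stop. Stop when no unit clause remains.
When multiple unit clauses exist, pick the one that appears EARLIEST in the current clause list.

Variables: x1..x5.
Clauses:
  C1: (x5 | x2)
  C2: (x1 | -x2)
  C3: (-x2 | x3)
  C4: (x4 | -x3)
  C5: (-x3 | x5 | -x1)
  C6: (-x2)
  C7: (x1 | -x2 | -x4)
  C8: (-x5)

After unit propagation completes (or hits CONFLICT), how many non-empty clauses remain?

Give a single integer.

Answer: 1

Derivation:
unit clause [-2] forces x2=F; simplify:
  drop 2 from [5, 2] -> [5]
  satisfied 4 clause(s); 4 remain; assigned so far: [2]
unit clause [5] forces x5=T; simplify:
  drop -5 from [-5] -> [] (empty!)
  satisfied 2 clause(s); 2 remain; assigned so far: [2, 5]
CONFLICT (empty clause)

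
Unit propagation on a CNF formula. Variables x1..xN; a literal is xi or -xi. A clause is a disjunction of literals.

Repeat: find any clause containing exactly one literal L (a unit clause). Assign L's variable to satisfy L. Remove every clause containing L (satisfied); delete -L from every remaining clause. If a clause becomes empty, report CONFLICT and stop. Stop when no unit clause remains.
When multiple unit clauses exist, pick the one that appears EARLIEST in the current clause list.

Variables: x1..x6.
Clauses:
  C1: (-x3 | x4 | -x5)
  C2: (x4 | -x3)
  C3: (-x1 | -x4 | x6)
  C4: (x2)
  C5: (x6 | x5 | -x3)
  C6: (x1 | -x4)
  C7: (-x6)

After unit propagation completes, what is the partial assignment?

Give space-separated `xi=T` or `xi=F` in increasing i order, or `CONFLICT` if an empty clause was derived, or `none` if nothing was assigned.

unit clause [2] forces x2=T; simplify:
  satisfied 1 clause(s); 6 remain; assigned so far: [2]
unit clause [-6] forces x6=F; simplify:
  drop 6 from [-1, -4, 6] -> [-1, -4]
  drop 6 from [6, 5, -3] -> [5, -3]
  satisfied 1 clause(s); 5 remain; assigned so far: [2, 6]

Answer: x2=T x6=F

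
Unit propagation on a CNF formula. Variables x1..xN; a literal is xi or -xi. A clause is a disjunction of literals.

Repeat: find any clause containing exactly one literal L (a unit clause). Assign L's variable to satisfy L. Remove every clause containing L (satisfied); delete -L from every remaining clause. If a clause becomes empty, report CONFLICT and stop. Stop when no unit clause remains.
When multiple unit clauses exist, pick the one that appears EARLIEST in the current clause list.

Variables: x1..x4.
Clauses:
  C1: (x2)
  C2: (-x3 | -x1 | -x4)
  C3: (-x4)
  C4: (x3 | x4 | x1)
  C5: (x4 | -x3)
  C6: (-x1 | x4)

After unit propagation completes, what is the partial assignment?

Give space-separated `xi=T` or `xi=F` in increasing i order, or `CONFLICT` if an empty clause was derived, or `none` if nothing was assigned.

Answer: CONFLICT

Derivation:
unit clause [2] forces x2=T; simplify:
  satisfied 1 clause(s); 5 remain; assigned so far: [2]
unit clause [-4] forces x4=F; simplify:
  drop 4 from [3, 4, 1] -> [3, 1]
  drop 4 from [4, -3] -> [-3]
  drop 4 from [-1, 4] -> [-1]
  satisfied 2 clause(s); 3 remain; assigned so far: [2, 4]
unit clause [-3] forces x3=F; simplify:
  drop 3 from [3, 1] -> [1]
  satisfied 1 clause(s); 2 remain; assigned so far: [2, 3, 4]
unit clause [1] forces x1=T; simplify:
  drop -1 from [-1] -> [] (empty!)
  satisfied 1 clause(s); 1 remain; assigned so far: [1, 2, 3, 4]
CONFLICT (empty clause)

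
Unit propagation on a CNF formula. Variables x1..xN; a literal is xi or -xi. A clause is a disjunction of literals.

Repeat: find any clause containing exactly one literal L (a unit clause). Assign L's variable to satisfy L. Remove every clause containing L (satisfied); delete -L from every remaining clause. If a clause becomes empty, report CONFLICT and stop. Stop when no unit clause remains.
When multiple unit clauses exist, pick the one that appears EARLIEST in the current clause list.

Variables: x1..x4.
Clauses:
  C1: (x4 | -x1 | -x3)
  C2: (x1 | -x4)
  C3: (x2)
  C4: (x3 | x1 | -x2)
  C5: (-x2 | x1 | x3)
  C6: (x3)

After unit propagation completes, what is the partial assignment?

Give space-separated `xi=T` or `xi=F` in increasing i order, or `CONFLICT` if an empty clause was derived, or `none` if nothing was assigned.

unit clause [2] forces x2=T; simplify:
  drop -2 from [3, 1, -2] -> [3, 1]
  drop -2 from [-2, 1, 3] -> [1, 3]
  satisfied 1 clause(s); 5 remain; assigned so far: [2]
unit clause [3] forces x3=T; simplify:
  drop -3 from [4, -1, -3] -> [4, -1]
  satisfied 3 clause(s); 2 remain; assigned so far: [2, 3]

Answer: x2=T x3=T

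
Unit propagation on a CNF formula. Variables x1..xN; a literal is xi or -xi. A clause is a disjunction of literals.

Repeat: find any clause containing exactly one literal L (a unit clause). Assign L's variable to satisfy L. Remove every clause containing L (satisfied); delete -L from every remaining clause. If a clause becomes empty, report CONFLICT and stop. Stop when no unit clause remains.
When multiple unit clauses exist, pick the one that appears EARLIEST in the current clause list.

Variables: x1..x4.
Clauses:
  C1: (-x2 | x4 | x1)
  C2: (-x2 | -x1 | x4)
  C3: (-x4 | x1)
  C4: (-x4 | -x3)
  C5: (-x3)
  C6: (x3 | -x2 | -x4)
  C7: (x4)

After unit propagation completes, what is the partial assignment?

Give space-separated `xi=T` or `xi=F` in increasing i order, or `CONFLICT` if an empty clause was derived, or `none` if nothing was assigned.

unit clause [-3] forces x3=F; simplify:
  drop 3 from [3, -2, -4] -> [-2, -4]
  satisfied 2 clause(s); 5 remain; assigned so far: [3]
unit clause [4] forces x4=T; simplify:
  drop -4 from [-4, 1] -> [1]
  drop -4 from [-2, -4] -> [-2]
  satisfied 3 clause(s); 2 remain; assigned so far: [3, 4]
unit clause [1] forces x1=T; simplify:
  satisfied 1 clause(s); 1 remain; assigned so far: [1, 3, 4]
unit clause [-2] forces x2=F; simplify:
  satisfied 1 clause(s); 0 remain; assigned so far: [1, 2, 3, 4]

Answer: x1=T x2=F x3=F x4=T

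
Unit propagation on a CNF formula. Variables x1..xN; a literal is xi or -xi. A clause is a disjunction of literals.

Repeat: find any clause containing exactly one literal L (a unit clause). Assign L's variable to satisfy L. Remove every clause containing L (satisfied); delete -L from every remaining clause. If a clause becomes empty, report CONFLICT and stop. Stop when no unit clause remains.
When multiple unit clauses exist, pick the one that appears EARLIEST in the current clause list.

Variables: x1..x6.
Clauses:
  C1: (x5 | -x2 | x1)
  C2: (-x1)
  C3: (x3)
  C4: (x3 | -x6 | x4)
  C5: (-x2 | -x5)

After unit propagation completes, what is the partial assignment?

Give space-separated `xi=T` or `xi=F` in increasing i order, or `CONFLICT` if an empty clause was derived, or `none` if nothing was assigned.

unit clause [-1] forces x1=F; simplify:
  drop 1 from [5, -2, 1] -> [5, -2]
  satisfied 1 clause(s); 4 remain; assigned so far: [1]
unit clause [3] forces x3=T; simplify:
  satisfied 2 clause(s); 2 remain; assigned so far: [1, 3]

Answer: x1=F x3=T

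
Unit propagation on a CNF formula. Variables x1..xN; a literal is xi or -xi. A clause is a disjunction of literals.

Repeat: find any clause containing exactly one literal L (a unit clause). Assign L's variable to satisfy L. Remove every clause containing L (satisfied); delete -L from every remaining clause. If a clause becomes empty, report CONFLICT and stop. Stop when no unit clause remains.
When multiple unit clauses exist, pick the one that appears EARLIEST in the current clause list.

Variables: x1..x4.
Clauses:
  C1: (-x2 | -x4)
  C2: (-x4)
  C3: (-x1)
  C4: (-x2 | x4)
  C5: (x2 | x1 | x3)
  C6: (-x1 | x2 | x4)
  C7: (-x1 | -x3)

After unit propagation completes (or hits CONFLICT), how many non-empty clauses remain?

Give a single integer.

unit clause [-4] forces x4=F; simplify:
  drop 4 from [-2, 4] -> [-2]
  drop 4 from [-1, 2, 4] -> [-1, 2]
  satisfied 2 clause(s); 5 remain; assigned so far: [4]
unit clause [-1] forces x1=F; simplify:
  drop 1 from [2, 1, 3] -> [2, 3]
  satisfied 3 clause(s); 2 remain; assigned so far: [1, 4]
unit clause [-2] forces x2=F; simplify:
  drop 2 from [2, 3] -> [3]
  satisfied 1 clause(s); 1 remain; assigned so far: [1, 2, 4]
unit clause [3] forces x3=T; simplify:
  satisfied 1 clause(s); 0 remain; assigned so far: [1, 2, 3, 4]

Answer: 0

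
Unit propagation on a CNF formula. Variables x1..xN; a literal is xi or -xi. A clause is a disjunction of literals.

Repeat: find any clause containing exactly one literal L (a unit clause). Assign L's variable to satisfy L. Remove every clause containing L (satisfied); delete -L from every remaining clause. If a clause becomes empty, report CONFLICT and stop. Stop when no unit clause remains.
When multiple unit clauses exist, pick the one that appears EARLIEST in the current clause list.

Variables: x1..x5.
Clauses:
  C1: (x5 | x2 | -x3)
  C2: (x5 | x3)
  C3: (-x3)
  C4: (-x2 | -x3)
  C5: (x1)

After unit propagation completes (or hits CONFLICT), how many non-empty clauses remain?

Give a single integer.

Answer: 0

Derivation:
unit clause [-3] forces x3=F; simplify:
  drop 3 from [5, 3] -> [5]
  satisfied 3 clause(s); 2 remain; assigned so far: [3]
unit clause [5] forces x5=T; simplify:
  satisfied 1 clause(s); 1 remain; assigned so far: [3, 5]
unit clause [1] forces x1=T; simplify:
  satisfied 1 clause(s); 0 remain; assigned so far: [1, 3, 5]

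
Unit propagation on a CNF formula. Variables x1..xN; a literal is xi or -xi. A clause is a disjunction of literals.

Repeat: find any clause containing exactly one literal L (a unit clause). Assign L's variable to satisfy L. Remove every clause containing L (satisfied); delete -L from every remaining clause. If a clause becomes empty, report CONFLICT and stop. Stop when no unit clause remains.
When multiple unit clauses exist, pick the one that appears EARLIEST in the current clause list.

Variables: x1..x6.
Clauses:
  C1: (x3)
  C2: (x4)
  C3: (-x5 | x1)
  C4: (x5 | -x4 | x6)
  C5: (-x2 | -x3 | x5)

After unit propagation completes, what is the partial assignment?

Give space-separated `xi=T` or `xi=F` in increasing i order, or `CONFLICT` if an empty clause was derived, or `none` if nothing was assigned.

Answer: x3=T x4=T

Derivation:
unit clause [3] forces x3=T; simplify:
  drop -3 from [-2, -3, 5] -> [-2, 5]
  satisfied 1 clause(s); 4 remain; assigned so far: [3]
unit clause [4] forces x4=T; simplify:
  drop -4 from [5, -4, 6] -> [5, 6]
  satisfied 1 clause(s); 3 remain; assigned so far: [3, 4]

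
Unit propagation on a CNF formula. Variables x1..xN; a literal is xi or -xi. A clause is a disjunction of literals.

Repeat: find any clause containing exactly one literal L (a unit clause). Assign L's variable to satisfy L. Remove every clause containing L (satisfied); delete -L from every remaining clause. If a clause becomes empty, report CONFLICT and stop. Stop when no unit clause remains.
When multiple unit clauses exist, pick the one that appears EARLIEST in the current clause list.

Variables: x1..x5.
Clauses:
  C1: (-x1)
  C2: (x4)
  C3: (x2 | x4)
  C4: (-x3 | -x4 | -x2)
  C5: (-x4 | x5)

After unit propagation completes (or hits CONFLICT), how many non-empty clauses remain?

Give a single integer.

Answer: 1

Derivation:
unit clause [-1] forces x1=F; simplify:
  satisfied 1 clause(s); 4 remain; assigned so far: [1]
unit clause [4] forces x4=T; simplify:
  drop -4 from [-3, -4, -2] -> [-3, -2]
  drop -4 from [-4, 5] -> [5]
  satisfied 2 clause(s); 2 remain; assigned so far: [1, 4]
unit clause [5] forces x5=T; simplify:
  satisfied 1 clause(s); 1 remain; assigned so far: [1, 4, 5]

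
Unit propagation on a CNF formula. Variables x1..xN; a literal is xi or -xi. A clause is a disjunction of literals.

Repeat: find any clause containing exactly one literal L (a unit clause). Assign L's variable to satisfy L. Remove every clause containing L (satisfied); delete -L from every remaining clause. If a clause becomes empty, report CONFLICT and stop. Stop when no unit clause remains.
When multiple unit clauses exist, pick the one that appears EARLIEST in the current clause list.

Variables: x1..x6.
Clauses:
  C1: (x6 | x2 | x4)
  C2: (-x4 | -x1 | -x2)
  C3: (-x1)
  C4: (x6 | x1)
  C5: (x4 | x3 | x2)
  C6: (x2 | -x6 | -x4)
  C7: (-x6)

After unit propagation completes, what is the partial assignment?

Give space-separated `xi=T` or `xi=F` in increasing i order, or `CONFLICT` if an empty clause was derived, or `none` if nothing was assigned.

Answer: CONFLICT

Derivation:
unit clause [-1] forces x1=F; simplify:
  drop 1 from [6, 1] -> [6]
  satisfied 2 clause(s); 5 remain; assigned so far: [1]
unit clause [6] forces x6=T; simplify:
  drop -6 from [2, -6, -4] -> [2, -4]
  drop -6 from [-6] -> [] (empty!)
  satisfied 2 clause(s); 3 remain; assigned so far: [1, 6]
CONFLICT (empty clause)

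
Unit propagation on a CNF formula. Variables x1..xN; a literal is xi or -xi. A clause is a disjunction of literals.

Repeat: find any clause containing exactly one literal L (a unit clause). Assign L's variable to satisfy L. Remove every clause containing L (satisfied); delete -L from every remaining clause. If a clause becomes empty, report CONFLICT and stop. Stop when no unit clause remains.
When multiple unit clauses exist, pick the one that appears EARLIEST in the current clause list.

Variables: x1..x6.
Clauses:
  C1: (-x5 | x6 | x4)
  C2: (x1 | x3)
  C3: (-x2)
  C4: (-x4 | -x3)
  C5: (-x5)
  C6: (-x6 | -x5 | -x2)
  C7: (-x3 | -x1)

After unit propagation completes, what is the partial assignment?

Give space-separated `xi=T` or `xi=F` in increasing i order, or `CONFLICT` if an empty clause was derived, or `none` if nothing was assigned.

unit clause [-2] forces x2=F; simplify:
  satisfied 2 clause(s); 5 remain; assigned so far: [2]
unit clause [-5] forces x5=F; simplify:
  satisfied 2 clause(s); 3 remain; assigned so far: [2, 5]

Answer: x2=F x5=F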